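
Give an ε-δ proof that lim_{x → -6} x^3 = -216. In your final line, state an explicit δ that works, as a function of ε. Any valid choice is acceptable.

δ = min(1, ε/127)

Suppose ε > 0. We seek δ > 0 with 0 < |x + 6| < δ ⇒ |x^3 + 216| < ε.
Factor: x^3 + 216 = (x + 6)(x^2 - 6x + 36), so |x^3 + 216| = |x + 6|·|x^2 - 6x + 36|.
Impose δ ≤ 1 so that |x| < 7; then |x^2 - 6x + 36| ≤ 127.
Hence |x^3 + 216| ≤ 127|x + 6|, which is < ε once |x + 6| < ε/127.
Take δ = min(1, ε/127). If 0 < |x + 6| < δ then both bounds hold and |x^3 + 216| ≤ 127|x + 6| < 127·(ε/127) = ε.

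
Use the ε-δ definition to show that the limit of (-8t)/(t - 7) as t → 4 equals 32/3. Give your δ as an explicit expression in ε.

Let ε > 0. We want δ > 0 with 0 < |t − 4| < δ ⇒ |(-8t)/(t - 7) − (32/3)| < ε.
Combining over a common denominator, (-8t)/(t - 7) − (32/3) = [(-8t)·(-3) − (-32)·(t - 7)] / [(-3)·(t - 7)] = 56(t − 4) / ((-3)(t - 7)).
So |(-8t)/(t - 7) − (32/3)| = 56|t − 4| / (3·|t − 7|).
Require δ ≤ 3/2, so |t − 7| ≥ |-3| − |t − 4| > 3 − 3/2 = 3/2.
Hence |(-8t)/(t - 7) − (32/3)| < 56|t − 4|/(3·(3/2)) = (112/9)|t − 4|, which is < ε once |t − 4| < (9/112)ε.
Take δ = min(3/2, (9/112)ε). Then 0 < |t − 4| < δ forces both bounds, so |(-8t)/(t - 7) − (32/3)| < ε.

δ = min(3/2, (9/112)ε)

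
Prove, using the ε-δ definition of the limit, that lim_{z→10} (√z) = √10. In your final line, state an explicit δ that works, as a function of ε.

Let ε > 0 be given. We want δ > 0 such that 0 < |z − 10| < δ implies |√z − √10| < ε.
Multiplying by the conjugate, |√z − √10| = |z − 10|/(√z + √10).
Restrict δ ≤ 10 so that |z − 10| < 10 forces z > 0, and then √z + √10 > √10.
Hence |√z − √10| < |z − 10|/√10, which is < ε once |z − 10| < √10·ε.
Take δ = min(10, √10·ε). If 0 < |z − 10| < δ then z > 0 and |√z − √10| < |z − 10|/√10 < ε.

δ = min(10, √10·ε)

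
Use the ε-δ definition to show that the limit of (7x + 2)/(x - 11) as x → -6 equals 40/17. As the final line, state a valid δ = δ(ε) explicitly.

Suppose ε > 0. We want δ > 0 with 0 < |x + 6| < δ ⇒ |(7x + 2)/(x - 11) − (40/17)| < ε.
Combining over a common denominator, (7x + 2)/(x - 11) − (40/17) = [(7x + 2)·(-17) − (-40)·(x - 11)] / [(-17)·(x - 11)] = -79(x + 6) / ((-17)(x - 11)).
So |(7x + 2)/(x - 11) − (40/17)| = 79|x + 6| / (17·|x − 11|).
Restrict δ ≤ 17/2. Then |x + 6| < 17/2 gives |x − 11| = |(x + 6) + (-17)| ≥ 17 − 17/2 = 17/2.
Hence |(7x + 2)/(x - 11) − (40/17)| < 79|x + 6|/(17·(17/2)) = (158/289)|x + 6|, which is < ε once |x + 6| < (289/158)ε.
Take δ = min(17/2, (289/158)ε). Then 0 < |x + 6| < δ forces both bounds, so |(7x + 2)/(x - 11) − (40/17)| < ε.

δ = min(17/2, (289/158)ε)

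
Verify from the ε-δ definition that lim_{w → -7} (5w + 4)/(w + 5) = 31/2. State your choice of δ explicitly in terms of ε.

Let ε > 0 be given. We want δ > 0 with 0 < |w + 7| < δ ⇒ |(5w + 4)/(w + 5) − (31/2)| < ε.
Combining over a common denominator, (5w + 4)/(w + 5) − (31/2) = [(5w + 4)·(-2) − (-31)·(w + 5)] / [(-2)·(w + 5)] = 21(w + 7) / ((-2)(w + 5)).
So |(5w + 4)/(w + 5) − (31/2)| = 21|w + 7| / (2·|w + 5|).
Require δ ≤ 1, so |w + 5| ≥ |-2| − |w + 7| > 2 − 1 = 1.
Hence |(5w + 4)/(w + 5) − (31/2)| < 21|w + 7|/(2·1) = (21/2)|w + 7|, which is < ε once |w + 7| < (2/21)ε.
Take δ = min(1, (2/21)ε). Then 0 < |w + 7| < δ forces both bounds, so |(5w + 4)/(w + 5) − (31/2)| < ε.

δ = min(1, (2/21)ε)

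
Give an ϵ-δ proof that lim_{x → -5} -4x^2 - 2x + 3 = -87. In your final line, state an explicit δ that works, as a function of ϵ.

Let ϵ > 0 be given. We want δ > 0 such that 0 < |x + 5| < δ implies |(-4x^2 - 2x + 3) + 87| < ϵ.
(-4x^2 - 2x + 3) + 87 = -4x^2 - 2x + 90 = (x + 5)(-4x + 18).
So |(-4x^2 - 2x + 3) + 87| = |x + 5|·|-4x + 18|.
Assume first that |x + 5| < 1, so |x| < 6. Then |-4x + 18| ≤ 4·6 + 18 = 42.
Hence |(-4x^2 - 2x + 3) + 87| ≤ 42|x + 5| < ϵ provided |x + 5| < ϵ/42.
Choosing δ = min(1, ϵ/42) ensures both conditions, hence |(-4x^2 - 2x + 3) + 87| < ϵ.

δ = min(1, ϵ/42)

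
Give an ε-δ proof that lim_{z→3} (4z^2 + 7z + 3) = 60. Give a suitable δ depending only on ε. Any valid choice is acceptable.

Let ε > 0 be given. We want δ > 0 such that 0 < |z − 3| < δ implies |(4z^2 + 7z + 3) − 60| < ε.
(4z^2 + 7z + 3) − 60 = 4z^2 + 7z - 57 = (z − 3)(4z + 19).
So |(4z^2 + 7z + 3) − 60| = |z − 3|·|4z + 19|.
Assume first that |z − 3| < 2, so |z| < 5. Then |4z + 19| ≤ 4·5 + 19 = 39.
Hence |(4z^2 + 7z + 3) − 60| ≤ 39|z − 3| < ε provided |z − 3| < ε/39.
Take δ = min(2, ε/39). Then 0 < |z − 3| < δ gives both |z − 3| < 2 and |z − 3| < ε/39, so |(4z^2 + 7z + 3) − 60| < ε.

δ = min(2, ε/39)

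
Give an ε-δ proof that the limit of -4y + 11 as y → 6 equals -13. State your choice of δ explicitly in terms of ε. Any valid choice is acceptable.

Fix ε > 0. We need δ > 0 so that 0 < |y − 6| < δ implies |(-4y + 11) + 13| < ε.
|(-4y + 11) + 13| = |-4y + 24| = 4|y − 6|.
So 4|y − 6| < ε exactly when |y − 6| < ε/4.
Choosing δ = ε/4 gives |(-4y + 11) + 13| = 4|y − 6| < ε whenever |y − 6| < δ.

δ = ε/4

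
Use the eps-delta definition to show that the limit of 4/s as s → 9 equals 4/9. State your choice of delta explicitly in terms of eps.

Let eps > 0. We seek delta > 0 such that 0 < |s − 9| < delta implies |4/s − (4/9)| < eps.
|4/s − (4/9)| = 4·|9 − s|/(9·|s|) = 4|s − 9|/(9|s|).
Require delta ≤ 9/2 so that |s| > 9 − 9/2 = 9/2, hence 9|s| > 81/2.
Then |4/s − (4/9)| < 4|s − 9|/(81/2), which is < eps when |s − 9| < (81/8)eps.
Take delta = min(9/2, (81/8)eps). Then 0 < |s − 9| < delta gives both |s − 9| < 9/2 and |s − 9| < (81/8)eps, so |4/s − (4/9)| < eps.

delta = min(9/2, (81/8)eps)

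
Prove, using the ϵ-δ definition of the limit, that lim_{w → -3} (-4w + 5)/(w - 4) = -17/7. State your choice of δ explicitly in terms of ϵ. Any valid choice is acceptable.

Let ϵ > 0 be given. We want δ > 0 with 0 < |w + 3| < δ ⇒ |(-4w + 5)/(w - 4) + 17/7| < ϵ.
Combining over a common denominator, (-4w + 5)/(w - 4) + 17/7 = [(-4w + 5)·(-7) − 17·(w - 4)] / [(-7)·(w - 4)] = 11(w + 3) / ((-7)(w - 4)).
So |(-4w + 5)/(w - 4) + 17/7| = 11|w + 3| / (7·|w − 4|).
Require δ ≤ 7/2, so |w − 4| ≥ |-7| − |w + 3| > 7 − 7/2 = 7/2.
Hence |(-4w + 5)/(w - 4) + 17/7| < 11|w + 3|/(7·(7/2)) = (22/49)|w + 3|, which is < ϵ once |w + 3| < (49/22)ϵ.
Take δ = min(7/2, (49/22)ϵ). Then 0 < |w + 3| < δ forces both bounds, so |(-4w + 5)/(w - 4) + 17/7| < ϵ.

δ = min(7/2, (49/22)ϵ)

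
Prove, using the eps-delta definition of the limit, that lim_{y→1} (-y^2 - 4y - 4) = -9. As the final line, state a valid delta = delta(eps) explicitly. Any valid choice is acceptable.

delta = min(1, eps/7)

Suppose eps > 0. We want delta > 0 such that 0 < |y − 1| < delta implies |(-y^2 - 4y - 4) + 9| < eps.
(-y^2 - 4y - 4) + 9 = -y^2 - 4y + 5 = (y − 1)(-y - 5).
So |(-y^2 - 4y - 4) + 9| = |y − 1|·|-y - 5|.
Require delta ≤ 1. Then |y − 1| < 1 gives |y| < 2, and by the triangle inequality |-y - 5| ≤ 2 + 5 = 7.
Hence |(-y^2 - 4y - 4) + 9| ≤ 7|y − 1| < eps provided |y − 1| < eps/7.
Take delta = min(1, eps/7). Then 0 < |y − 1| < delta gives both |y − 1| < 1 and |y − 1| < eps/7, so |(-y^2 - 4y - 4) + 9| < eps.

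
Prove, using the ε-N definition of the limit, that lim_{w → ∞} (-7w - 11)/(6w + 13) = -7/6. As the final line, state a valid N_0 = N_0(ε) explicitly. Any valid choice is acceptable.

Suppose ε > 0. We seek N_0 > 0 such that w > N_0 implies |(-7w - 11)/(6w + 13) + 7/6| < ε.
(-7w - 11)/(6w + 13) + 7/6 = (6(-7w - 11) − (-7)(6w + 13)) / (6(6w + 13)) = 25/(6(6w + 13)).
For w > 0 we have 6w + 13 > 6w, so |(-7w - 11)/(6w + 13) + 7/6| = 25/(6(6w + 13)) < 25/(6·6w) = (25/36)/w.
Thus |(-7w - 11)/(6w + 13) + 7/6| < ε whenever w > (25/36)/ε.
Take N_0 = (25/36)/ε. If w > N_0 then |(-7w - 11)/(6w + 13) + 7/6| < (25/36)/w < ε.

N_0 = (25/36)/ε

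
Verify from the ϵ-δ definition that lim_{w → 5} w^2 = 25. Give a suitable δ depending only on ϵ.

δ = min(1, ϵ/11)

Let ϵ > 0 be given. We seek δ > 0 with 0 < |w − 5| < δ ⇒ |w^2 − 25| < ϵ.
Factor: w^2 − 25 = (w − 5)(w + 5), so |w^2 − 25| = |w − 5|·|w + 5|.
Restrict δ ≤ 1. Then |w − 5| < 1 gives |w| < 6, so by the triangle inequality |w + 5| ≤ 6 + 5 = 11.
Hence |w^2 − 25| ≤ 11|w − 5|, which is < ϵ once |w − 5| < ϵ/11.
Take δ = min(1, ϵ/11). If 0 < |w − 5| < δ then both bounds hold and |w^2 − 25| ≤ 11|w − 5| < 11·(ϵ/11) = ϵ.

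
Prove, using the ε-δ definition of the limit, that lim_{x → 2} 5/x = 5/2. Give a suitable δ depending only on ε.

Suppose ε > 0. We seek δ > 0 such that 0 < |x − 2| < δ implies |5/x − (5/2)| < ε.
|5/x − (5/2)| = 5·|2 − x|/(2·|x|) = 5|x − 2|/(2|x|).
Require δ ≤ 1 so that |x| > 2 − 1 = 1, hence 2|x| > 2.
Then |5/x − (5/2)| < 5|x − 2|/2, which is < ε when |x − 2| < (2/5)ε.
Take δ = min(1, (2/5)ε). Then 0 < |x − 2| < δ gives both |x − 2| < 1 and |x − 2| < (2/5)ε, so |5/x − (5/2)| < ε.

δ = min(1, (2/5)ε)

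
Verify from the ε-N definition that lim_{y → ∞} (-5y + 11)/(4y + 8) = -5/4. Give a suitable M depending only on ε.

Suppose ε > 0. We seek M > 0 such that y > M implies |(-5y + 11)/(4y + 8) + 5/4| < ε.
(-5y + 11)/(4y + 8) + 5/4 = (4(-5y + 11) − (-5)(4y + 8)) / (4(4y + 8)) = 84/(4(4y + 8)).
For y > 0 we have 4y + 8 > 4y, so |(-5y + 11)/(4y + 8) + 5/4| = 84/(4(4y + 8)) < 84/(4·4y) = (21/4)/y.
Thus |(-5y + 11)/(4y + 8) + 5/4| < ε whenever y > (21/4)/ε.
Take M = (21/4)/ε. If y > M then |(-5y + 11)/(4y + 8) + 5/4| < (21/4)/y < ε.

M = (21/4)/ε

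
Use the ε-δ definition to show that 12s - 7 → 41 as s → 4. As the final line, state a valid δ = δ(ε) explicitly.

Let ε > 0. We need δ > 0 so that 0 < |s − 4| < δ implies |(12s - 7) − 41| < ε.
|(12s - 7) − 41| = |12s - 48| = 12|s − 4|.
So 12|s − 4| < ε exactly when |s − 4| < ε/12.
Take δ = ε/12. If 0 < |s − 4| < δ then |(12s - 7) − 41| = 12|s − 4| < 12·(ε/12) = ε.

δ = ε/12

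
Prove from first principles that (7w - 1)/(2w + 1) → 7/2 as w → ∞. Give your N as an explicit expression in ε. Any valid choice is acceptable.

N = (9/4)/ε

Fix ε > 0. We seek N > 0 such that w > N implies |(7w - 1)/(2w + 1) − (7/2)| < ε.
(7w - 1)/(2w + 1) − (7/2) = (2(7w - 1) − 7(2w + 1)) / (2(2w + 1)) = -9/(2(2w + 1)).
For w > 0 we have 2w + 1 > 2w, so |(7w - 1)/(2w + 1) − (7/2)| = 9/(2(2w + 1)) < 9/(2·2w) = (9/4)/w.
Thus |(7w - 1)/(2w + 1) − (7/2)| < ε whenever w > (9/4)/ε.
Take N = (9/4)/ε. If w > N then |(7w - 1)/(2w + 1) − (7/2)| < (9/4)/w < ε.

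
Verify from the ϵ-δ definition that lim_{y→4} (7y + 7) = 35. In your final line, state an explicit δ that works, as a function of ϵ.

δ = ϵ/7

Let ϵ > 0. We need δ > 0 so that 0 < |y − 4| < δ implies |(7y + 7) − 35| < ϵ.
Since (7y + 7) − 35 = 7(y − 4), we have |(7y + 7) − 35| = 7|y − 4|.
Thus it suffices that |y − 4| < ϵ/7.
Choosing δ = ϵ/7 gives |(7y + 7) − 35| = 7|y − 4| < ϵ whenever |y − 4| < δ.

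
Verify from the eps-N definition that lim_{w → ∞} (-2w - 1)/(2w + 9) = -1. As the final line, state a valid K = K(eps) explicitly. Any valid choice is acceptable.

K = 4/eps

Let eps > 0 be given. We seek K > 0 such that w > K implies |(-2w - 1)/(2w + 9) + 1| < eps.
(-2w - 1)/(2w + 9) + 1 = (2(-2w - 1) − (-2)(2w + 9)) / (2(2w + 9)) = 16/(2(2w + 9)).
For w > 0 we have 2w + 9 > 2w, so |(-2w - 1)/(2w + 9) + 1| = 16/(2(2w + 9)) < 16/(2·2w) = 4/w.
Thus |(-2w - 1)/(2w + 9) + 1| < eps whenever w > 4/eps.
Take K = 4/eps. If w > K then |(-2w - 1)/(2w + 9) + 1| < 4/w < eps.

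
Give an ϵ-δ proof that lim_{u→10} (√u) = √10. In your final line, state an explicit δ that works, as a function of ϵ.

Let ϵ > 0. We want δ > 0 such that 0 < |u − 10| < δ implies |√u − √10| < ϵ.
Multiplying by the conjugate, |√u − √10| = |u − 10|/(√u + √10).
Restrict δ ≤ 10 so that |u − 10| < 10 forces u > 0, and then √u + √10 > √10.
Hence |√u − √10| < |u − 10|/√10, which is < ϵ once |u − 10| < √10·ϵ.
Take δ = min(10, √10·ϵ). If 0 < |u − 10| < δ then u > 0 and |√u − √10| < |u − 10|/√10 < ϵ.

δ = min(10, √10·ϵ)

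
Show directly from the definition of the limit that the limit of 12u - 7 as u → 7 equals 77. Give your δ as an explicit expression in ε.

Fix ε > 0. We need δ > 0 so that 0 < |u − 7| < δ implies |(12u - 7) − 77| < ε.
|(12u - 7) − 77| = |12u - 84| = 12|u − 7|.
So 12|u − 7| < ε exactly when |u − 7| < ε/12.
Choosing δ = ε/12 gives |(12u - 7) − 77| = 12|u − 7| < ε whenever |u − 7| < δ.

δ = ε/12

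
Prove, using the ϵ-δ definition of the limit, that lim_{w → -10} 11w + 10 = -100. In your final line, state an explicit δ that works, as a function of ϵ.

Suppose ϵ > 0. We need δ > 0 so that 0 < |w + 10| < δ implies |(11w + 10) + 100| < ϵ.
Since (11w + 10) + 100 = 11(w + 10), we have |(11w + 10) + 100| = 11|w + 10|.
Thus it suffices that |w + 10| < ϵ/11.
Take δ = ϵ/11. If 0 < |w + 10| < δ then |(11w + 10) + 100| = 11|w + 10| < 11·(ϵ/11) = ϵ.

δ = ϵ/11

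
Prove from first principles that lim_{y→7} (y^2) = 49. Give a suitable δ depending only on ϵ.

Suppose ϵ > 0. We seek δ > 0 with 0 < |y − 7| < δ ⇒ |y^2 − 49| < ϵ.
Factor: y^2 − 49 = (y − 7)(y + 7), so |y^2 − 49| = |y − 7|·|y + 7|.
Impose δ ≤ 2 so that |y| < 9; then |y + 7| ≤ 16.
Hence |y^2 − 49| ≤ 16|y − 7|, which is < ϵ once |y − 7| < ϵ/16.
Take δ = min(2, ϵ/16). If 0 < |y − 7| < δ then both bounds hold and |y^2 − 49| ≤ 16|y − 7| < 16·(ϵ/16) = ϵ.

δ = min(2, ϵ/16)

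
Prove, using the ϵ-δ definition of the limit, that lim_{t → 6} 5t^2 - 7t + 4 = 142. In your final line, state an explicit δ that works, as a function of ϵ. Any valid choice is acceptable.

δ = min(1, ϵ/58)

Let ϵ > 0. We want δ > 0 such that 0 < |t − 6| < δ implies |(5t^2 - 7t + 4) − 142| < ϵ.
(5t^2 - 7t + 4) − 142 = 5t^2 - 7t - 138 = (t − 6)(5t + 23).
So |(5t^2 - 7t + 4) − 142| = |t − 6|·|5t + 23|.
Require δ ≤ 1. Then |t − 6| < 1 gives |t| < 7, and by the triangle inequality |5t + 23| ≤ 5·7 + 23 = 58.
Hence |(5t^2 - 7t + 4) − 142| ≤ 58|t − 6| < ϵ provided |t − 6| < ϵ/58.
Take δ = min(1, ϵ/58). Then 0 < |t − 6| < δ gives both |t − 6| < 1 and |t − 6| < ϵ/58, so |(5t^2 - 7t + 4) − 142| < ϵ.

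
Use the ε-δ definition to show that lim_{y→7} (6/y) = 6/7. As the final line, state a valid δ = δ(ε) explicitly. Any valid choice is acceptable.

δ = min(7/2, (49/12)ε)

Let ε > 0. We seek δ > 0 such that 0 < |y − 7| < δ implies |6/y − (6/7)| < ε.
|6/y − (6/7)| = 6·|7 − y|/(7·|y|) = 6|y − 7|/(7|y|).
Restrict δ ≤ 7/2. Then |y − 7| < 7/2 gives |y| > 7/2, so 7|y| > 49/2.
Then |6/y − (6/7)| < 6|y − 7|/(49/2), which is < ε when |y − 7| < (49/12)ε.
Take δ = min(7/2, (49/12)ε). Then 0 < |y − 7| < δ gives both |y − 7| < 7/2 and |y − 7| < (49/12)ε, so |6/y − (6/7)| < ε.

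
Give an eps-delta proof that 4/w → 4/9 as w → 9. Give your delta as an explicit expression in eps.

Suppose eps > 0. We seek delta > 0 such that 0 < |w − 9| < delta implies |4/w − (4/9)| < eps.
|4/w − (4/9)| = 4·|9 − w|/(9·|w|) = 4|w − 9|/(9|w|).
Restrict delta ≤ 9/2. Then |w − 9| < 9/2 gives |w| > 9/2, so 9|w| > 81/2.
Then |4/w − (4/9)| < 4|w − 9|/(81/2), which is < eps when |w − 9| < (81/8)eps.
Take delta = min(9/2, (81/8)eps). Then 0 < |w − 9| < delta gives both |w − 9| < 9/2 and |w − 9| < (81/8)eps, so |4/w − (4/9)| < eps.

delta = min(9/2, (81/8)eps)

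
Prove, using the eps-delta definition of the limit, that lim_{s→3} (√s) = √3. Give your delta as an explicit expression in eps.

Fix eps > 0. We want delta > 0 such that 0 < |s − 3| < delta implies |√s − √3| < eps.
Multiplying by the conjugate, |√s − √3| = |s − 3|/(√s + √3).
Restrict delta ≤ 3 so that |s − 3| < 3 forces s > 0, and then √s + √3 > √3.
Hence |√s − √3| < |s − 3|/√3, which is < eps once |s − 3| < √3·eps.
Take delta = min(3, √3·eps). If 0 < |s − 3| < delta then s > 0 and |√s − √3| < |s − 3|/√3 < eps.

delta = min(3, √3·eps)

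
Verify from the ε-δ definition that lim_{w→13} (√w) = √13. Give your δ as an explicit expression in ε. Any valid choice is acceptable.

δ = min(13, √13·ε)

Let ε > 0. We want δ > 0 such that 0 < |w − 13| < δ implies |√w − √13| < ε.
Multiplying by the conjugate, |√w − √13| = |w − 13|/(√w + √13).
Restrict δ ≤ 13 so that |w − 13| < 13 forces w > 0, and then √w + √13 > √13.
Hence |√w − √13| < |w − 13|/√13, which is < ε once |w − 13| < √13·ε.
Take δ = min(13, √13·ε). If 0 < |w − 13| < δ then w > 0 and |√w − √13| < |w − 13|/√13 < ε.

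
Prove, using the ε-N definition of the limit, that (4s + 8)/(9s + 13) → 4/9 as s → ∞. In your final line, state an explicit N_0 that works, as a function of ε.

Fix ε > 0. We seek N_0 > 0 such that s > N_0 implies |(4s + 8)/(9s + 13) − (4/9)| < ε.
(4s + 8)/(9s + 13) − (4/9) = (9(4s + 8) − 4(9s + 13)) / (9(9s + 13)) = 20/(9(9s + 13)).
For s > 0 we have 9s + 13 > 9s, so |(4s + 8)/(9s + 13) − (4/9)| = 20/(9(9s + 13)) < 20/(9·9s) = (20/81)/s.
Thus |(4s + 8)/(9s + 13) − (4/9)| < ε whenever s > (20/81)/ε.
Take N_0 = (20/81)/ε. If s > N_0 then |(4s + 8)/(9s + 13) − (4/9)| < (20/81)/s < ε.

N_0 = (20/81)/ε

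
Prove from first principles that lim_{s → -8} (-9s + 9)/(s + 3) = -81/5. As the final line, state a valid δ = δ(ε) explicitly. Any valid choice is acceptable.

δ = min(5/2, (25/72)ε)

Let ε > 0. We want δ > 0 with 0 < |s + 8| < δ ⇒ |(-9s + 9)/(s + 3) + 81/5| < ε.
Combining over a common denominator, (-9s + 9)/(s + 3) + 81/5 = [(-9s + 9)·(-5) − 81·(s + 3)] / [(-5)·(s + 3)] = -36(s + 8) / ((-5)(s + 3)).
So |(-9s + 9)/(s + 3) + 81/5| = 36|s + 8| / (5·|s + 3|).
Require δ ≤ 5/2, so |s + 3| ≥ |-5| − |s + 8| > 5 − 5/2 = 5/2.
Hence |(-9s + 9)/(s + 3) + 81/5| < 36|s + 8|/(5·(5/2)) = (72/25)|s + 8|, which is < ε once |s + 8| < (25/72)ε.
Take δ = min(5/2, (25/72)ε). Then 0 < |s + 8| < δ forces both bounds, so |(-9s + 9)/(s + 3) + 81/5| < ε.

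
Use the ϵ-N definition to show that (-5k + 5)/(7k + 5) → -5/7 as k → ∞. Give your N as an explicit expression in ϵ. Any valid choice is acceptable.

N = (60/49)/ϵ

Suppose ϵ > 0. For k ≥ 1, |(-5k + 5)/(7k + 5) + 5/7| = |60|/(7(7k + 5)) = 60/(7(7k + 5)).
Since 7k + 5 ≥ 7k for k ≥ 1, this is ≤ 60/(7·7k) = (60/49)/k.
So |(-5k + 5)/(7k + 5) + 5/7| < ϵ whenever k > (60/49)/ϵ.
Take N = (60/49)/ϵ. If k > N then |(-5k + 5)/(7k + 5) + 5/7| ≤ (60/49)/k < ϵ.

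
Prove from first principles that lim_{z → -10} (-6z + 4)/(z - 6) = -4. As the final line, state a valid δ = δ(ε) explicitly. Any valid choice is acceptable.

Let ε > 0 be given. We want δ > 0 with 0 < |z + 10| < δ ⇒ |(-6z + 4)/(z - 6) + 4| < ε.
Combining over a common denominator, (-6z + 4)/(z - 6) + 4 = [(-6z + 4)·(-16) − 64·(z - 6)] / [(-16)·(z - 6)] = 32(z + 10) / ((-16)(z - 6)).
So |(-6z + 4)/(z - 6) + 4| = 32|z + 10| / (16·|z − 6|).
Restrict δ ≤ 8. Then |z + 10| < 8 gives |z − 6| = |(z + 10) + (-16)| ≥ 16 − 8 = 8.
Hence |(-6z + 4)/(z - 6) + 4| < 32|z + 10|/(16·8) = (1/4)|z + 10|, which is < ε once |z + 10| < 4ε.
Take δ = min(8, 4ε). Then 0 < |z + 10| < δ forces both bounds, so |(-6z + 4)/(z - 6) + 4| < ε.

δ = min(8, 4ε)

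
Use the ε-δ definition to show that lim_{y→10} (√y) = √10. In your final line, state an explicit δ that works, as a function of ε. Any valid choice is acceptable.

Fix ε > 0. We want δ > 0 such that 0 < |y − 10| < δ implies |√y − √10| < ε.
Rationalise: √y − √10 = (y − 10)/(√y + √10), so |√y − √10| = |y − 10|/(√y + √10).
Restrict δ ≤ 10 so that |y − 10| < 10 forces y > 0, and then √y + √10 > √10.
Hence |√y − √10| < |y − 10|/√10, which is < ε once |y − 10| < √10·ε.
Take δ = min(10, √10·ε). If 0 < |y − 10| < δ then y > 0 and |√y − √10| < |y − 10|/√10 < ε.

δ = min(10, √10·ε)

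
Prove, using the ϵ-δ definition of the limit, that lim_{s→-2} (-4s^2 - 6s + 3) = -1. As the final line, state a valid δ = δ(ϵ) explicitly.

δ = min(2, ϵ/18)

Let ϵ > 0 be given. We want δ > 0 such that 0 < |s + 2| < δ implies |(-4s^2 - 6s + 3) + 1| < ϵ.
(-4s^2 - 6s + 3) + 1 = -4s^2 - 6s + 4 = (s + 2)(-4s + 2).
So |(-4s^2 - 6s + 3) + 1| = |s + 2|·|-4s + 2|.
Require δ ≤ 2. Then |s + 2| < 2 gives |s| < 4, and by the triangle inequality |-4s + 2| ≤ 4·4 + 2 = 18.
Hence |(-4s^2 - 6s + 3) + 1| ≤ 18|s + 2| < ϵ provided |s + 2| < ϵ/18.
Take δ = min(2, ϵ/18). Then 0 < |s + 2| < δ gives both |s + 2| < 2 and |s + 2| < ϵ/18, so |(-4s^2 - 6s + 3) + 1| < ϵ.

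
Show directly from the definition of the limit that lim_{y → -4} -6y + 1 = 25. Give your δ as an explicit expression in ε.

δ = ε/6

Fix ε > 0. We need δ > 0 so that 0 < |y + 4| < δ implies |(-6y + 1) − 25| < ε.
Since (-6y + 1) − 25 = -6(y + 4), we have |(-6y + 1) − 25| = 6|y + 4|.
Thus it suffices that |y + 4| < ε/6.
Take δ = ε/6. If 0 < |y + 4| < δ then |(-6y + 1) − 25| = 6|y + 4| < 6·(ε/6) = ε.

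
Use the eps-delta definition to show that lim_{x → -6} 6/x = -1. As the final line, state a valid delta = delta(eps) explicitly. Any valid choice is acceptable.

Fix eps > 0. We seek delta > 0 such that 0 < |x + 6| < delta implies |6/x + 1| < eps.
|6/x + 1| = 6·|-6 − x|/(6·|x|) = 6|x + 6|/(6|x|).
Require delta ≤ 3 so that |x| > 6 − 3 = 3, hence 6|x| > 18.
Then |6/x + 1| < 6|x + 6|/18, which is < eps when |x + 6| < 3eps.
Take delta = min(3, 3eps). Then 0 < |x + 6| < delta gives both |x + 6| < 3 and |x + 6| < 3eps, so |6/x + 1| < eps.

delta = min(3, 3eps)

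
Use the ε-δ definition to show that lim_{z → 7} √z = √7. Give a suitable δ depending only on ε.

Suppose ε > 0. We want δ > 0 such that 0 < |z − 7| < δ implies |√z − √7| < ε.
Multiplying by the conjugate, |√z − √7| = |z − 7|/(√z + √7).
Restrict δ ≤ 7 so that |z − 7| < 7 forces z > 0, and then √z + √7 > √7.
Hence |√z − √7| < |z − 7|/√7, which is < ε once |z − 7| < √7·ε.
Take δ = min(7, √7·ε). If 0 < |z − 7| < δ then z > 0 and |√z − √7| < |z − 7|/√7 < ε.

δ = min(7, √7·ε)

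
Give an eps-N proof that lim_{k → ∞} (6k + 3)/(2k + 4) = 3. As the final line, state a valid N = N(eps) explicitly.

N = (9/2)/eps

Let eps > 0 be given. For k ≥ 1, |(6k + 3)/(2k + 4) − 3| = |-18|/(2(2k + 4)) = 18/(2(2k + 4)).
Since 2k + 4 ≥ 2k for k ≥ 1, this is ≤ 18/(2·2k) = (9/2)/k.
So |(6k + 3)/(2k + 4) − 3| < eps whenever k > (9/2)/eps.
Take N = (9/2)/eps. If k > N then |(6k + 3)/(2k + 4) − 3| ≤ (9/2)/k < eps.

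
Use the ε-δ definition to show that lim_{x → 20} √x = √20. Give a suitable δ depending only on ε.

δ = min(20, √20·ε)

Fix ε > 0. We want δ > 0 such that 0 < |x − 20| < δ implies |√x − √20| < ε.
Rationalise: √x − √20 = (x − 20)/(√x + √20), so |√x − √20| = |x − 20|/(√x + √20).
Restrict δ ≤ 20 so that |x − 20| < 20 forces x > 0, and then √x + √20 > √20.
Hence |√x − √20| < |x − 20|/√20, which is < ε once |x − 20| < √20·ε.
Take δ = min(20, √20·ε). If 0 < |x − 20| < δ then x > 0 and |√x − √20| < |x − 20|/√20 < ε.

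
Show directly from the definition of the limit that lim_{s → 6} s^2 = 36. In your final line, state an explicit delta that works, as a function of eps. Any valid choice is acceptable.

Suppose eps > 0. We seek delta > 0 with 0 < |s − 6| < delta ⇒ |s^2 − 36| < eps.
Factor: s^2 − 36 = (s − 6)(s + 6), so |s^2 − 36| = |s − 6|·|s + 6|.
Restrict delta ≤ 1. Then |s − 6| < 1 gives |s| < 7, so by the triangle inequality |s + 6| ≤ 7 + 6 = 13.
Hence |s^2 − 36| ≤ 13|s − 6|, which is < eps once |s − 6| < eps/13.
Take delta = min(1, eps/13). If 0 < |s − 6| < delta then both bounds hold and |s^2 − 36| ≤ 13|s − 6| < 13·(eps/13) = eps.

delta = min(1, eps/13)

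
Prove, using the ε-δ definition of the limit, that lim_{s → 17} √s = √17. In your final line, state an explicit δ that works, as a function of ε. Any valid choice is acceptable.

δ = min(17, √17·ε)

Let ε > 0 be given. We want δ > 0 such that 0 < |s − 17| < δ implies |√s − √17| < ε.
Multiplying by the conjugate, |√s − √17| = |s − 17|/(√s + √17).
Restrict δ ≤ 17 so that |s − 17| < 17 forces s > 0, and then √s + √17 > √17.
Hence |√s − √17| < |s − 17|/√17, which is < ε once |s − 17| < √17·ε.
Take δ = min(17, √17·ε). If 0 < |s − 17| < δ then s > 0 and |√s − √17| < |s − 17|/√17 < ε.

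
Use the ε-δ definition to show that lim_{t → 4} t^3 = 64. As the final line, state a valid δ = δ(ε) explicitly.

δ = min(1, ε/61)

Let ε > 0. We seek δ > 0 with 0 < |t − 4| < δ ⇒ |t^3 − 64| < ε.
Factor: t^3 − 64 = (t − 4)(t^2 + 4t + 16), so |t^3 − 64| = |t − 4|·|t^2 + 4t + 16|.
Impose δ ≤ 1 so that |t| < 5; then |t^2 + 4t + 16| ≤ 61.
Hence |t^3 − 64| ≤ 61|t − 4|, which is < ε once |t − 4| < ε/61.
Take δ = min(1, ε/61). If 0 < |t − 4| < δ then both bounds hold and |t^3 − 64| ≤ 61|t − 4| < 61·(ε/61) = ε.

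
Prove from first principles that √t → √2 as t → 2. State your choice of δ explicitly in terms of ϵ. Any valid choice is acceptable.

δ = min(2, √2·ϵ)

Let ϵ > 0. We want δ > 0 such that 0 < |t − 2| < δ implies |√t − √2| < ϵ.
Rationalise: √t − √2 = (t − 2)/(√t + √2), so |√t − √2| = |t − 2|/(√t + √2).
Restrict δ ≤ 2 so that |t − 2| < 2 forces t > 0, and then √t + √2 > √2.
Hence |√t − √2| < |t − 2|/√2, which is < ϵ once |t − 2| < √2·ϵ.
Take δ = min(2, √2·ϵ). If 0 < |t − 2| < δ then t > 0 and |√t − √2| < |t − 2|/√2 < ϵ.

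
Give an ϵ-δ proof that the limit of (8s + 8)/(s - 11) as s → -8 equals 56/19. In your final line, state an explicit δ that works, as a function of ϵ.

Suppose ϵ > 0. We want δ > 0 with 0 < |s + 8| < δ ⇒ |(8s + 8)/(s - 11) − (56/19)| < ϵ.
Combining over a common denominator, (8s + 8)/(s - 11) − (56/19) = [(8s + 8)·(-19) − (-56)·(s - 11)] / [(-19)·(s - 11)] = -96(s + 8) / ((-19)(s - 11)).
So |(8s + 8)/(s - 11) − (56/19)| = 96|s + 8| / (19·|s − 11|).
Restrict δ ≤ 19/2. Then |s + 8| < 19/2 gives |s − 11| = |(s + 8) + (-19)| ≥ 19 − 19/2 = 19/2.
Hence |(8s + 8)/(s - 11) − (56/19)| < 96|s + 8|/(19·(19/2)) = (192/361)|s + 8|, which is < ϵ once |s + 8| < (361/192)ϵ.
Take δ = min(19/2, (361/192)ϵ). Then 0 < |s + 8| < δ forces both bounds, so |(8s + 8)/(s - 11) − (56/19)| < ϵ.

δ = min(19/2, (361/192)ϵ)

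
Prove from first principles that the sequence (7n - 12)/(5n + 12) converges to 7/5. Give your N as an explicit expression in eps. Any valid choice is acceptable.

N = (144/25)/eps

Let eps > 0 be given. For n ≥ 1, |(7n - 12)/(5n + 12) − (7/5)| = |-144|/(5(5n + 12)) = 144/(5(5n + 12)).
Since 5n + 12 ≥ 5n for n ≥ 1, this is ≤ 144/(5·5n) = (144/25)/n.
So |(7n - 12)/(5n + 12) − (7/5)| < eps whenever n > (144/25)/eps.
Take N = (144/25)/eps. If n > N then |(7n - 12)/(5n + 12) − (7/5)| ≤ (144/25)/n < eps.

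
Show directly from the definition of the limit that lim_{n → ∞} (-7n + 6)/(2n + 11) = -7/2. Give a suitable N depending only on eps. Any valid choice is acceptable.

N = (89/4)/eps

Let eps > 0. For n ≥ 1, |(-7n + 6)/(2n + 11) + 7/2| = |89|/(2(2n + 11)) = 89/(2(2n + 11)).
Since 2n + 11 ≥ 2n for n ≥ 1, this is ≤ 89/(2·2n) = (89/4)/n.
So |(-7n + 6)/(2n + 11) + 7/2| < eps whenever n > (89/4)/eps.
Take N = (89/4)/eps. If n > N then |(-7n + 6)/(2n + 11) + 7/2| ≤ (89/4)/n < eps.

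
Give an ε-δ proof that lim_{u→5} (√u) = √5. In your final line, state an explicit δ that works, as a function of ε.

Fix ε > 0. We want δ > 0 such that 0 < |u − 5| < δ implies |√u − √5| < ε.
Multiplying by the conjugate, |√u − √5| = |u − 5|/(√u + √5).
Restrict δ ≤ 5 so that |u − 5| < 5 forces u > 0, and then √u + √5 > √5.
Hence |√u − √5| < |u − 5|/√5, which is < ε once |u − 5| < √5·ε.
Take δ = min(5, √5·ε). If 0 < |u − 5| < δ then u > 0 and |√u − √5| < |u − 5|/√5 < ε.

δ = min(5, √5·ε)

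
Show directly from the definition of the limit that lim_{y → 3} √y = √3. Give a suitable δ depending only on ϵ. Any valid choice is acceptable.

Suppose ϵ > 0. We want δ > 0 such that 0 < |y − 3| < δ implies |√y − √3| < ϵ.
Rationalise: √y − √3 = (y − 3)/(√y + √3), so |√y − √3| = |y − 3|/(√y + √3).
Restrict δ ≤ 3 so that |y − 3| < 3 forces y > 0, and then √y + √3 > √3.
Hence |√y − √3| < |y − 3|/√3, which is < ϵ once |y − 3| < √3·ϵ.
Take δ = min(3, √3·ϵ). If 0 < |y − 3| < δ then y > 0 and |√y − √3| < |y − 3|/√3 < ϵ.

δ = min(3, √3·ϵ)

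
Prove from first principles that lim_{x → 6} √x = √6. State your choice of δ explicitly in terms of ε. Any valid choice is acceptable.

δ = min(6, √6·ε)

Suppose ε > 0. We want δ > 0 such that 0 < |x − 6| < δ implies |√x − √6| < ε.
Rationalise: √x − √6 = (x − 6)/(√x + √6), so |√x − √6| = |x − 6|/(√x + √6).
Restrict δ ≤ 6 so that |x − 6| < 6 forces x > 0, and then √x + √6 > √6.
Hence |√x − √6| < |x − 6|/√6, which is < ε once |x − 6| < √6·ε.
Take δ = min(6, √6·ε). If 0 < |x − 6| < δ then x > 0 and |√x − √6| < |x − 6|/√6 < ε.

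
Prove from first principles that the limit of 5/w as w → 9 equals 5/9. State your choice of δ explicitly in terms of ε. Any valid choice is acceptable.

Fix ε > 0. We seek δ > 0 such that 0 < |w − 9| < δ implies |5/w − (5/9)| < ε.
|5/w − (5/9)| = 5·|9 − w|/(9·|w|) = 5|w − 9|/(9|w|).
Restrict δ ≤ 9/2. Then |w − 9| < 9/2 gives |w| > 9/2, so 9|w| > 81/2.
Then |5/w − (5/9)| < 5|w − 9|/(81/2), which is < ε when |w − 9| < (81/10)ε.
Take δ = min(9/2, (81/10)ε). Then 0 < |w − 9| < δ gives both |w − 9| < 9/2 and |w − 9| < (81/10)ε, so |5/w − (5/9)| < ε.

δ = min(9/2, (81/10)ε)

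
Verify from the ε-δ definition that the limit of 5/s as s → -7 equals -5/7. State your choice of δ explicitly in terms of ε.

δ = min(7/2, (49/10)ε)

Fix ε > 0. We seek δ > 0 such that 0 < |s + 7| < δ implies |5/s + 5/7| < ε.
|5/s + 5/7| = 5·|-7 − s|/(7·|s|) = 5|s + 7|/(7|s|).
Restrict δ ≤ 7/2. Then |s + 7| < 7/2 gives |s| > 7/2, so 7|s| > 49/2.
Then |5/s + 5/7| < 5|s + 7|/(49/2), which is < ε when |s + 7| < (49/10)ε.
Take δ = min(7/2, (49/10)ε). Then 0 < |s + 7| < δ gives both |s + 7| < 7/2 and |s + 7| < (49/10)ε, so |5/s + 5/7| < ε.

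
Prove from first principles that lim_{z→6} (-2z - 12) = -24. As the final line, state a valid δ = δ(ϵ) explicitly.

Let ϵ > 0 be given. We need δ > 0 so that 0 < |z − 6| < δ implies |(-2z - 12) + 24| < ϵ.
Since (-2z - 12) + 24 = -2(z − 6), we have |(-2z - 12) + 24| = 2|z − 6|.
So 2|z − 6| < ϵ exactly when |z − 6| < ϵ/2.
Choosing δ = ϵ/2 gives |(-2z - 12) + 24| = 2|z − 6| < ϵ whenever |z − 6| < δ.

δ = ϵ/2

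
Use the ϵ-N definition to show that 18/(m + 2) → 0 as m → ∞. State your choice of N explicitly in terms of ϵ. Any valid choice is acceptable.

N = 18/ϵ

Suppose ϵ > 0. For m ≥ 1, |18/(m + 2) − 0| = 18/(m + 2) ≤ 18/m.
We need 18/m < ϵ, i.e. m > 18/ϵ.
Take N = 18/ϵ. If m > N then |18/(m + 2)| ≤ 18/m < ϵ.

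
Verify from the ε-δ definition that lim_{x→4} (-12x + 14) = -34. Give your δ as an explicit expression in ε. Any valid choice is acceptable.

δ = ε/12

Let ε > 0. We need δ > 0 so that 0 < |x − 4| < δ implies |(-12x + 14) + 34| < ε.
|(-12x + 14) + 34| = |-12x + 48| = 12|x − 4|.
So 12|x − 4| < ε exactly when |x − 4| < ε/12.
Take δ = ε/12. If 0 < |x − 4| < δ then |(-12x + 14) + 34| = 12|x − 4| < 12·(ε/12) = ε.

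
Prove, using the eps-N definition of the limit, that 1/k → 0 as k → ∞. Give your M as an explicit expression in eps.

Let eps > 0 be given. For k ≥ 1, |1/k − 0| = 1/(k) ≤ 1/k.
We need 1/k < eps, i.e. k > 1/eps.
Take M = 1/eps. If k > M then |1/k| ≤ 1/k < eps.

M = 1/eps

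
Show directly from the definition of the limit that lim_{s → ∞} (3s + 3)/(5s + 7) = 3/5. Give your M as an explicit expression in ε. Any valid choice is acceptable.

Fix ε > 0. We seek M > 0 such that s > M implies |(3s + 3)/(5s + 7) − (3/5)| < ε.
(3s + 3)/(5s + 7) − (3/5) = (5(3s + 3) − 3(5s + 7)) / (5(5s + 7)) = -6/(5(5s + 7)).
For s > 0 we have 5s + 7 > 5s, so |(3s + 3)/(5s + 7) − (3/5)| = 6/(5(5s + 7)) < 6/(5·5s) = (6/25)/s.
Thus |(3s + 3)/(5s + 7) − (3/5)| < ε whenever s > (6/25)/ε.
Take M = (6/25)/ε. If s > M then |(3s + 3)/(5s + 7) − (3/5)| < (6/25)/s < ε.

M = (6/25)/ε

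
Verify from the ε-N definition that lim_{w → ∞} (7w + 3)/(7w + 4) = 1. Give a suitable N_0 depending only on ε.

Let ε > 0 be given. We seek N_0 > 0 such that w > N_0 implies |(7w + 3)/(7w + 4) − 1| < ε.
(7w + 3)/(7w + 4) − 1 = (7(7w + 3) − 7(7w + 4)) / (7(7w + 4)) = -7/(7(7w + 4)).
For w > 0 we have 7w + 4 > 7w, so |(7w + 3)/(7w + 4) − 1| = 7/(7(7w + 4)) < 7/(7·7w) = (1/7)/w.
Thus |(7w + 3)/(7w + 4) − 1| < ε whenever w > (1/7)/ε.
Take N_0 = (1/7)/ε. If w > N_0 then |(7w + 3)/(7w + 4) − 1| < (1/7)/w < ε.

N_0 = (1/7)/ε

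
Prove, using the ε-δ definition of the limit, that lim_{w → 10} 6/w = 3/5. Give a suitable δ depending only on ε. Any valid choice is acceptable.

Let ε > 0 be given. We seek δ > 0 such that 0 < |w − 10| < δ implies |6/w − (3/5)| < ε.
|6/w − (3/5)| = 6·|10 − w|/(10·|w|) = 6|w − 10|/(10|w|).
Restrict δ ≤ 5. Then |w − 10| < 5 gives |w| > 5, so 10|w| > 50.
Then |6/w − (3/5)| < 6|w − 10|/50, which is < ε when |w − 10| < (25/3)ε.
Take δ = min(5, (25/3)ε). Then 0 < |w − 10| < δ gives both |w − 10| < 5 and |w − 10| < (25/3)ε, so |6/w − (3/5)| < ε.

δ = min(5, (25/3)ε)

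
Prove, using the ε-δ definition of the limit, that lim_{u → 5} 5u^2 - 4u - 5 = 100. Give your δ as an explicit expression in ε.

δ = min(1, ε/51)

Let ε > 0 be given. We want δ > 0 such that 0 < |u − 5| < δ implies |(5u^2 - 4u - 5) − 100| < ε.
(5u^2 - 4u - 5) − 100 = 5u^2 - 4u - 105 = (u − 5)(5u + 21).
So |(5u^2 - 4u - 5) − 100| = |u − 5|·|5u + 21|.
Require δ ≤ 1. Then |u − 5| < 1 gives |u| < 6, and by the triangle inequality |5u + 21| ≤ 5·6 + 21 = 51.
Hence |(5u^2 - 4u - 5) − 100| ≤ 51|u − 5| < ε provided |u − 5| < ε/51.
Choosing δ = min(1, ε/51) ensures both conditions, hence |(5u^2 - 4u - 5) − 100| < ε.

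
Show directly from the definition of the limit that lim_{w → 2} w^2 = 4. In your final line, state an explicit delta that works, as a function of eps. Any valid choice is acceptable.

delta = min(2, eps/6)

Fix eps > 0. We seek delta > 0 with 0 < |w − 2| < delta ⇒ |w^2 − 4| < eps.
Factor: w^2 − 4 = (w − 2)(w + 2), so |w^2 − 4| = |w − 2|·|w + 2|.
Restrict delta ≤ 2. Then |w − 2| < 2 gives |w| < 4, so by the triangle inequality |w + 2| ≤ 4 + 2 = 6.
Hence |w^2 − 4| ≤ 6|w − 2|, which is < eps once |w − 2| < eps/6.
Take delta = min(2, eps/6). If 0 < |w − 2| < delta then both bounds hold and |w^2 − 4| ≤ 6|w − 2| < 6·(eps/6) = eps.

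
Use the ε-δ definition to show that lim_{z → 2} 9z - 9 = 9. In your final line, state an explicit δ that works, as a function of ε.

δ = ε/9

Fix ε > 0. We need δ > 0 so that 0 < |z − 2| < δ implies |(9z - 9) − 9| < ε.
Since (9z - 9) − 9 = 9(z − 2), we have |(9z - 9) − 9| = 9|z − 2|.
Thus it suffices that |z − 2| < ε/9.
Choosing δ = ε/9 gives |(9z - 9) − 9| = 9|z − 2| < ε whenever |z − 2| < δ.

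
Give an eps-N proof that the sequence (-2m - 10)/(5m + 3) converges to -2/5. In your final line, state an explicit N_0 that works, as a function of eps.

Suppose eps > 0. For m ≥ 1, |(-2m - 10)/(5m + 3) + 2/5| = |-44|/(5(5m + 3)) = 44/(5(5m + 3)).
Since 5m + 3 ≥ 5m for m ≥ 1, this is ≤ 44/(5·5m) = (44/25)/m.
So |(-2m - 10)/(5m + 3) + 2/5| < eps whenever m > (44/25)/eps.
Take N_0 = (44/25)/eps. If m > N_0 then |(-2m - 10)/(5m + 3) + 2/5| ≤ (44/25)/m < eps.

N_0 = (44/25)/eps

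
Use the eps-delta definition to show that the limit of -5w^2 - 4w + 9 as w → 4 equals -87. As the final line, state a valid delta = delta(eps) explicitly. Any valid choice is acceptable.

delta = min(1, eps/49)

Suppose eps > 0. We want delta > 0 such that 0 < |w − 4| < delta implies |(-5w^2 - 4w + 9) + 87| < eps.
(-5w^2 - 4w + 9) + 87 = -5w^2 - 4w + 96 = (w − 4)(-5w - 24).
So |(-5w^2 - 4w + 9) + 87| = |w − 4|·|-5w - 24|.
Require delta ≤ 1. Then |w − 4| < 1 gives |w| < 5, and by the triangle inequality |-5w - 24| ≤ 5·5 + 24 = 49.
Hence |(-5w^2 - 4w + 9) + 87| ≤ 49|w − 4| < eps provided |w − 4| < eps/49.
Choosing delta = min(1, eps/49) ensures both conditions, hence |(-5w^2 - 4w + 9) + 87| < eps.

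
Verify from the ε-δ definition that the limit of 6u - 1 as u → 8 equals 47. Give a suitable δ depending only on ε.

δ = ε/6

Fix ε > 0. We need δ > 0 so that 0 < |u − 8| < δ implies |(6u - 1) − 47| < ε.
Since (6u - 1) − 47 = 6(u − 8), we have |(6u - 1) − 47| = 6|u − 8|.
So 6|u − 8| < ε exactly when |u − 8| < ε/6.
Choosing δ = ε/6 gives |(6u - 1) − 47| = 6|u − 8| < ε whenever |u − 8| < δ.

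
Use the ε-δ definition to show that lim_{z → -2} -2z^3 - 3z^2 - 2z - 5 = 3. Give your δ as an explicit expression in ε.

δ = min(2, ε/40)

Suppose ε > 0. We want δ > 0 such that 0 < |z + 2| < δ implies |(-2z^3 - 3z^2 - 2z - 5) − 3| < ε.
(-2z^3 - 3z^2 - 2z - 5) − 3 = -2z^3 - 3z^2 - 2z - 8 = (z + 2)(-2z^2 + z - 4).
So |(-2z^3 - 3z^2 - 2z - 5) − 3| = |z + 2|·|-2z^2 + z - 4|.
Assume first that |z + 2| < 2, so |z| < 4. Then |-2z^2 + z - 4| ≤ 2·4^2 + 4 + 4 = 40.
Hence |(-2z^3 - 3z^2 - 2z - 5) − 3| ≤ 40|z + 2| < ε provided |z + 2| < ε/40.
Take δ = min(2, ε/40). Then 0 < |z + 2| < δ gives both |z + 2| < 2 and |z + 2| < ε/40, so |(-2z^3 - 3z^2 - 2z - 5) − 3| < ε.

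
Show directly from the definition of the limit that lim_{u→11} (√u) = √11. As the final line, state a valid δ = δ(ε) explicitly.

Suppose ε > 0. We want δ > 0 such that 0 < |u − 11| < δ implies |√u − √11| < ε.
Rationalise: √u − √11 = (u − 11)/(√u + √11), so |√u − √11| = |u − 11|/(√u + √11).
Restrict δ ≤ 11 so that |u − 11| < 11 forces u > 0, and then √u + √11 > √11.
Hence |√u − √11| < |u − 11|/√11, which is < ε once |u − 11| < √11·ε.
Take δ = min(11, √11·ε). If 0 < |u − 11| < δ then u > 0 and |√u − √11| < |u − 11|/√11 < ε.

δ = min(11, √11·ε)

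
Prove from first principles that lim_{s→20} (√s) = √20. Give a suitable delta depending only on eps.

Let eps > 0. We want delta > 0 such that 0 < |s − 20| < delta implies |√s − √20| < eps.
Multiplying by the conjugate, |√s − √20| = |s − 20|/(√s + √20).
Restrict delta ≤ 20 so that |s − 20| < 20 forces s > 0, and then √s + √20 > √20.
Hence |√s − √20| < |s − 20|/√20, which is < eps once |s − 20| < √20·eps.
Take delta = min(20, √20·eps). If 0 < |s − 20| < delta then s > 0 and |√s − √20| < |s − 20|/√20 < eps.

delta = min(20, √20·eps)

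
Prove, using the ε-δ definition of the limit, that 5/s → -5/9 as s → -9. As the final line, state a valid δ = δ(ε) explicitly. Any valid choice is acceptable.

Let ε > 0. We seek δ > 0 such that 0 < |s + 9| < δ implies |5/s + 5/9| < ε.
|5/s + 5/9| = 5·|-9 − s|/(9·|s|) = 5|s + 9|/(9|s|).
Require δ ≤ 9/2 so that |s| > 9 − 9/2 = 9/2, hence 9|s| > 81/2.
Then |5/s + 5/9| < 5|s + 9|/(81/2), which is < ε when |s + 9| < (81/10)ε.
Take δ = min(9/2, (81/10)ε). Then 0 < |s + 9| < δ gives both |s + 9| < 9/2 and |s + 9| < (81/10)ε, so |5/s + 5/9| < ε.

δ = min(9/2, (81/10)ε)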